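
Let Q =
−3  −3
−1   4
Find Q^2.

[[12, −3], [−1, 19]]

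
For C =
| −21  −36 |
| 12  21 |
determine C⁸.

[[6561, 0], [0, 6561]]

tr C = 0 and det C = −9, so the characteristic polynomial is λ² − (0)λ + (−9) with roots −3 and 3.
Eigenvectors give P = [[2, −3], [−1, 2]] with P⁻¹ = [[2, 3], [1, 2]], and C = P·diag(−3, 3)·P⁻¹.
Then C⁸ = P·diag(6561, 6561)·P⁻¹ = [[13122, −19683], [−6561, 13122]] · [[2, 3], [1, 2]] = [[6561, 0], [0, 6561]].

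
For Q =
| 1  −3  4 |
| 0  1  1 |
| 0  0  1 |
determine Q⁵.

Q = I + N where N = [[0, −3, 4], [0, 0, 1], [0, 0, 0]] is strictly upper-triangular, so N³ = 0.
(I + N)⁵ = I + 5·N + 10·N² = [[1, −15, −10], [0, 1, 5], [0, 0, 1]].

[[1, −15, −10], [0, 1, 5], [0, 0, 1]]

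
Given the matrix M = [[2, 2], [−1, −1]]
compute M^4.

M² = M (a projection; rank 1, trace 1), so M^4 = M.

[[2, 2], [−1, −1]]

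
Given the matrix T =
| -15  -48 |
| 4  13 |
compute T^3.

[[-111, -336], [28, 85]]

tr T = -2 and det T = -3, so the characteristic polynomial is λ² − (-2)λ + (-3) with roots 1 and -3.
Eigenvectors give P = [[-3, 4], [1, -1]] with P⁻¹ = [[1, 4], [1, 3]], and T = P·diag(1, -3)·P⁻¹.
Then T^3 = P·diag(1, -27)·P⁻¹ = [[-3, -108], [1, 27]] · [[1, 4], [1, 3]] = [[-111, -336], [28, 85]].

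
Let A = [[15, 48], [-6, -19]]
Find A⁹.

[[157455, 472368], [-59046, -177139]]

tr A = -4 and det A = 3, so the characteristic polynomial is λ² − (-4)λ + (3) with roots -1 and -3.
Eigenvectors give P = [[3, 8], [-1, -3]] with P⁻¹ = [[3, 8], [-1, -3]], and A = P·diag(-1, -3)·P⁻¹.
Then A⁹ = P·diag(-1, -19683)·P⁻¹ = [[-3, -157464], [1, 59049]] · [[3, 8], [-1, -3]] = [[157455, 472368], [-59046, -177139]].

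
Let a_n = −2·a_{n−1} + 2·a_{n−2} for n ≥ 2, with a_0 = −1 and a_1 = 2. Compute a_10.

With companion matrix Q = [[−2, 2], [1, 0]], [a_n, a_{n−1}]ᵀ = Q·[a_{n−1}, a_{n−2}]ᵀ, so [a_10, a_9]ᵀ = Q⁹·[a_1, a_0]ᵀ.
Q⁹ = [[−6688, 4896], [2448, −1792]], giving [a_10, a_9]ᵀ = [[−18272], [6688]].

−18272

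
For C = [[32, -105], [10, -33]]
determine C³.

[[218, -735], [70, -237]]

tr C = -1 and det C = -6, so the characteristic polynomial is λ² − (-1)λ + (-6) with roots 2 and -3.
Eigenvectors give P = [[7, 3], [2, 1]] with P⁻¹ = [[1, -3], [-2, 7]], and C = P·diag(2, -3)·P⁻¹.
Then C³ = P·diag(8, -27)·P⁻¹ = [[56, -81], [16, -27]] · [[1, -3], [-2, 7]] = [[218, -735], [70, -237]].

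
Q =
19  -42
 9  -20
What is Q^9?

tr Q = -1 and det Q = -2, so the characteristic polynomial is λ² − (-1)λ + (-2) with roots 1 and -2.
Eigenvectors give P = [[7, -2], [3, -1]] with P⁻¹ = [[1, -2], [3, -7]], and Q = P·diag(1, -2)·P⁻¹.
Then Q^9 = P·diag(1, -512)·P⁻¹ = [[7, 1024], [3, 512]] · [[1, -2], [3, -7]] = [[3079, -7182], [1539, -3590]].

[[3079, -7182], [1539, -3590]]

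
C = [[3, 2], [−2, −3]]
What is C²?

[[5, 0], [0, 5]]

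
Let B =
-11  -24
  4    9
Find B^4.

[[241, 480], [-80, -159]]

tr B = -2 and det B = -3, so the characteristic polynomial is λ² − (-2)λ + (-3) with roots 1 and -3.
Eigenvectors give P = [[-2, -3], [1, 1]] with P⁻¹ = [[1, 3], [-1, -2]], and B = P·diag(1, -3)·P⁻¹.
Then B^4 = P·diag(1, 81)·P⁻¹ = [[-2, -243], [1, 81]] · [[1, 3], [-1, -2]] = [[241, 480], [-80, -159]].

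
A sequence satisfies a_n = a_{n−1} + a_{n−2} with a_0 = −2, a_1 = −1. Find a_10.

−123

With companion matrix A = [[1, 1], [1, 0]], [a_n, a_{n−1}]ᵀ = A·[a_{n−1}, a_{n−2}]ᵀ, so [a_10, a_9]ᵀ = A⁹·[a_1, a_0]ᵀ.
A⁹ = [[55, 34], [34, 21]], giving [a_10, a_9]ᵀ = [[−123], [−76]].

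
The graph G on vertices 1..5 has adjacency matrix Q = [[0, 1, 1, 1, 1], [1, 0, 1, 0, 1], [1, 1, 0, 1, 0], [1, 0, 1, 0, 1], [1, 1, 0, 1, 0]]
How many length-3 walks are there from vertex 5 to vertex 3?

The number of length-3 walks from vertex 5 to vertex 3 is entry (5,3) of Q^3, where Q is the adjacency matrix.
Q^2 = [[4, 2, 2, 2, 2], [2, 3, 1, 3, 1], [2, 1, 3, 1, 3], [2, 3, 1, 3, 1], [2, 1, 3, 1, 3]]
Q^3 = [[8, 8, 8, 8, 8], [8, 4, 8, 4, 8], [8, 8, 4, 8, 4], [8, 4, 8, 4, 8], [8, 8, 4, 8, 4]]

4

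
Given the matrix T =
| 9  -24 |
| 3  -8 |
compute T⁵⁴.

T² = T (a projection; rank 1, trace 1), so T⁵⁴ = T.

[[9, -24], [3, -8]]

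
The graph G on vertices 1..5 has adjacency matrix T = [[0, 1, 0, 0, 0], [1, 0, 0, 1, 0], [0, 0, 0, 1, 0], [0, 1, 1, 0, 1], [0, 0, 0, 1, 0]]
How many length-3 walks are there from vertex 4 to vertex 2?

4

The number of length-3 walks from vertex 4 to vertex 2 is entry (4,2) of T³, where T is the adjacency matrix.
T² = [[1, 0, 0, 1, 0], [0, 2, 1, 0, 1], [0, 1, 1, 0, 1], [1, 0, 0, 3, 0], [0, 1, 1, 0, 1]]
T³ = [[0, 2, 1, 0, 1], [2, 0, 0, 4, 0], [1, 0, 0, 3, 0], [0, 4, 3, 0, 3], [1, 0, 0, 3, 0]]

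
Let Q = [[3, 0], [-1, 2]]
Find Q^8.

tr Q = 5 and det Q = 6, so the characteristic polynomial is λ² − (5)λ + (6) with roots 3 and 2.
Eigenvectors give P = [[-1, 0], [1, 1]] with P⁻¹ = [[-1, 0], [1, 1]], and Q = P·diag(3, 2)·P⁻¹.
Then Q^8 = P·diag(6561, 256)·P⁻¹ = [[-6561, 0], [6561, 256]] · [[-1, 0], [1, 1]] = [[6561, 0], [-6305, 256]].

[[6561, 0], [-6305, 256]]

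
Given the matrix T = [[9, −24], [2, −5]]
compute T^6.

tr T = 4 and det T = 3, so the characteristic polynomial is λ² − (4)λ + (3) with roots 3 and 1.
Eigenvectors give P = [[4, 3], [1, 1]] with P⁻¹ = [[1, −3], [−1, 4]], and T = P·diag(3, 1)·P⁻¹.
Then T^6 = P·diag(729, 1)·P⁻¹ = [[2916, 3], [729, 1]] · [[1, −3], [−1, 4]] = [[2913, −8736], [728, −2183]].

[[2913, −8736], [728, −2183]]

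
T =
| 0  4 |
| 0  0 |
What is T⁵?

T is strictly triangular, hence nilpotent: T² = 0, so T⁵ = 0.

[[0, 0], [0, 0]]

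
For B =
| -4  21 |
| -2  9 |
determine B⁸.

[[-37574, 132405], [-12610, 44391]]

tr B = 5 and det B = 6, so the characteristic polynomial is λ² − (5)λ + (6) with roots 3 and 2.
Eigenvectors give P = [[3, 7], [1, 2]] with P⁻¹ = [[-2, 7], [1, -3]], and B = P·diag(3, 2)·P⁻¹.
Then B⁸ = P·diag(6561, 256)·P⁻¹ = [[19683, 1792], [6561, 512]] · [[-2, 7], [1, -3]] = [[-37574, 132405], [-12610, 44391]].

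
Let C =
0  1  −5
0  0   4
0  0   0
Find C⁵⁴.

C is strictly triangular, hence nilpotent: C³ = 0, so C⁵⁴ = 0.

[[0, 0, 0], [0, 0, 0], [0, 0, 0]]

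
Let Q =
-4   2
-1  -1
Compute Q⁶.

[[1394, -1330], [665, -601]]

tr Q = -5 and det Q = 6, so the characteristic polynomial is λ² − (-5)λ + (6) with roots -3 and -2.
Eigenvectors give P = [[-2, -1], [-1, -1]] with P⁻¹ = [[-1, 1], [1, -2]], and Q = P·diag(-3, -2)·P⁻¹.
Then Q⁶ = P·diag(729, 64)·P⁻¹ = [[-1458, -64], [-729, -64]] · [[-1, 1], [1, -2]] = [[1394, -1330], [665, -601]].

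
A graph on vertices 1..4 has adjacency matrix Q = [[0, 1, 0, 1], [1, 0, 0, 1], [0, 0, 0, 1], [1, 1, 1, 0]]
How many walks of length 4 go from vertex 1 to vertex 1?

The number of length-4 walks from vertex 1 to vertex 1 is entry (1,1) of Q^4, where Q is the adjacency matrix.
Q^2 = [[2, 1, 1, 1], [1, 2, 1, 1], [1, 1, 1, 0], [1, 1, 0, 3]]
Q^3 = [[2, 3, 1, 4], [3, 2, 1, 4], [1, 1, 0, 3], [4, 4, 3, 2]]
Q^4 = [[7, 6, 4, 6], [6, 7, 4, 6], [4, 4, 3, 2], [6, 6, 2, 11]]

7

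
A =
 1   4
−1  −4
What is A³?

A² = [[−3, −12], [3, 12]]
A³ = [[9, 36], [−9, −36]]

[[9, 36], [−9, −36]]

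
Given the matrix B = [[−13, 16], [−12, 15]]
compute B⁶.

tr B = 2 and det B = −3, so the characteristic polynomial is λ² − (2)λ + (−3) with roots 3 and −1.
Eigenvectors give P = [[1, 4], [1, 3]] with P⁻¹ = [[−3, 4], [1, −1]], and B = P·diag(3, −1)·P⁻¹.
Then B⁶ = P·diag(729, 1)·P⁻¹ = [[729, 4], [729, 3]] · [[−3, 4], [1, −1]] = [[−2183, 2912], [−2184, 2913]].

[[−2183, 2912], [−2184, 2913]]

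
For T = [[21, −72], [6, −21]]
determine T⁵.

tr T = 0 and det T = −9, so the characteristic polynomial is λ² − (0)λ + (−9) with roots 3 and −3.
Eigenvectors give P = [[4, 3], [1, 1]] with P⁻¹ = [[1, −3], [−1, 4]], and T = P·diag(3, −3)·P⁻¹.
Then T⁵ = P·diag(243, −243)·P⁻¹ = [[972, −729], [243, −243]] · [[1, −3], [−1, 4]] = [[1701, −5832], [486, −1701]].

[[1701, −5832], [486, −1701]]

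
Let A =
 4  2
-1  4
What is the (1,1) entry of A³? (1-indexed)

40

A² = [[14, 16], [-8, 14]]
A³ = [[40, 92], [-46, 40]]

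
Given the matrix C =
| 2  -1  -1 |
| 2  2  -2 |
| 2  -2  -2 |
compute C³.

[[0, -8, 0], [16, 12, -12], [0, -12, -4]]

C² = [[0, -2, 2], [4, 6, -2], [-4, -2, 6]]
C³ = [[0, -8, 0], [16, 12, -12], [0, -12, -4]]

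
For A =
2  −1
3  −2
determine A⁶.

A² = I (check: tr A = 0 and det A = −1), so A⁶ = I since 6 is even.

[[1, 0], [0, 1]]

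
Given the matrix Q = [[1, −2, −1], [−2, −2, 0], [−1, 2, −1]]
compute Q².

[[6, 0, 0], [2, 8, 2], [−4, −4, 2]]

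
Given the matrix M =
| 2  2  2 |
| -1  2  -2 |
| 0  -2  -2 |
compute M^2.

[[2, 4, -4], [-4, 6, -2], [2, 0, 8]]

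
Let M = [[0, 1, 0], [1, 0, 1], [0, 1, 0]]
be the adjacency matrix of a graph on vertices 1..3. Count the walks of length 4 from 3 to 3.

The number of length-4 walks from vertex 3 to vertex 3 is entry (3,3) of M⁴, where M is the adjacency matrix.
M² = [[1, 0, 1], [0, 2, 0], [1, 0, 1]]
M³ = [[0, 2, 0], [2, 0, 2], [0, 2, 0]]
M⁴ = [[2, 0, 2], [0, 4, 0], [2, 0, 2]]

2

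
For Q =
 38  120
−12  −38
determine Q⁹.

tr Q = 0 and det Q = −4, so the characteristic polynomial is λ² − (0)λ + (−4) with roots 2 and −2.
Eigenvectors give P = [[−10, 3], [3, −1]] with P⁻¹ = [[−1, −3], [−3, −10]], and Q = P·diag(2, −2)·P⁻¹.
Then Q⁹ = P·diag(512, −512)·P⁻¹ = [[−5120, −1536], [1536, 512]] · [[−1, −3], [−3, −10]] = [[9728, 30720], [−3072, −9728]].

[[9728, 30720], [−3072, −9728]]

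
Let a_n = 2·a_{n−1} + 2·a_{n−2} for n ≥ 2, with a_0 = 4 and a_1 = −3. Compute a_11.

With companion matrix A = [[2, 2], [1, 0]], [a_n, a_{n−1}]ᵀ = A·[a_{n−1}, a_{n−2}]ᵀ, so [a_11, a_10]ᵀ = A^10·[a_1, a_0]ᵀ.
A^10 = [[18272, 13376], [6688, 4896]], giving [a_11, a_10]ᵀ = [[−1312], [−480]].

−1312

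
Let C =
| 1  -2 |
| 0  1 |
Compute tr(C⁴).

C = I + N where N = [[0, -2], [0, 0]] is strictly upper-triangular, so N² = 0.
(I + N)⁴ = I + 4·N = [[1, -8], [0, 1]].

2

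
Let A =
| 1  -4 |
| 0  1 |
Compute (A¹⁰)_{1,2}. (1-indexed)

A = I + N where N = [[0, -4], [0, 0]] is strictly upper-triangular, so N² = 0.
(I + N)¹⁰ = I + 10·N = [[1, -40], [0, 1]].

-40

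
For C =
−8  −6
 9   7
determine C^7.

[[−386, −258], [387, 259]]

tr C = −1 and det C = −2, so the characteristic polynomial is λ² − (−1)λ + (−2) with roots −2 and 1.
Eigenvectors give P = [[−1, −2], [1, 3]] with P⁻¹ = [[−3, −2], [1, 1]], and C = P·diag(−2, 1)·P⁻¹.
Then C^7 = P·diag(−128, 1)·P⁻¹ = [[128, −2], [−128, 3]] · [[−3, −2], [1, 1]] = [[−386, −258], [387, 259]].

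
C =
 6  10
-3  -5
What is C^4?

[[6, 10], [-3, -5]]

C² = C (a projection; rank 1, trace 1), so C^4 = C.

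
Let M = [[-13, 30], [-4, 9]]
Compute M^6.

[[4369, -10920], [1456, -3639]]

tr M = -4 and det M = 3, so the characteristic polynomial is λ² − (-4)λ + (3) with roots -3 and -1.
Eigenvectors give P = [[3, -5], [1, -2]] with P⁻¹ = [[2, -5], [1, -3]], and M = P·diag(-3, -1)·P⁻¹.
Then M^6 = P·diag(729, 1)·P⁻¹ = [[2187, -5], [729, -2]] · [[2, -5], [1, -3]] = [[4369, -10920], [1456, -3639]].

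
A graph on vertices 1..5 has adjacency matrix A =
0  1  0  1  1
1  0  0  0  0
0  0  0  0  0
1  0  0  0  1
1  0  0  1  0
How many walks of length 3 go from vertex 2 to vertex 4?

1

The number of length-3 walks from vertex 2 to vertex 4 is entry (2,4) of A³, where A is the adjacency matrix.
A² = [[3, 0, 0, 1, 1], [0, 1, 0, 1, 1], [0, 0, 0, 0, 0], [1, 1, 0, 2, 1], [1, 1, 0, 1, 2]]
A³ = [[2, 3, 0, 4, 4], [3, 0, 0, 1, 1], [0, 0, 0, 0, 0], [4, 1, 0, 2, 3], [4, 1, 0, 3, 2]]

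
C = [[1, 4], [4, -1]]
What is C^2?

[[17, 0], [0, 17]]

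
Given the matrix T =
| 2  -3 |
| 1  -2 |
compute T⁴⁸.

T² = I (check: tr T = 0 and det T = -1), so T⁴⁸ = I since 48 is even.

[[1, 0], [0, 1]]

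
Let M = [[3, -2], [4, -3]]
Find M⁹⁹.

[[3, -2], [4, -3]]

M² = I (check: tr M = 0 and det M = -1), so M⁹⁹ = M since 99 is odd.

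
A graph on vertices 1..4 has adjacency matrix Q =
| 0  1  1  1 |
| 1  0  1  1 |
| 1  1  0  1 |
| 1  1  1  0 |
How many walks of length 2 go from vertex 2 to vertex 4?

The number of length-2 walks from vertex 2 to vertex 4 is entry (2,4) of Q², where Q is the adjacency matrix.
Q² = [[3, 2, 2, 2], [2, 3, 2, 2], [2, 2, 3, 2], [2, 2, 2, 3]]

2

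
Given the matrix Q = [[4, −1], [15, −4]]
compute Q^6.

[[1, 0], [0, 1]]

Q² = I (check: tr Q = 0 and det Q = −1), so Q^6 = I since 6 is even.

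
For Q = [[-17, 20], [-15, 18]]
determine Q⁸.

tr Q = 1 and det Q = -6, so the characteristic polynomial is λ² − (1)λ + (-6) with roots 3 and -2.
Eigenvectors give P = [[1, 4], [1, 3]] with P⁻¹ = [[-3, 4], [1, -1]], and Q = P·diag(3, -2)·P⁻¹.
Then Q⁸ = P·diag(6561, 256)·P⁻¹ = [[6561, 1024], [6561, 768]] · [[-3, 4], [1, -1]] = [[-18659, 25220], [-18915, 25476]].

[[-18659, 25220], [-18915, 25476]]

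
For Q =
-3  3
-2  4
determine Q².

[[3, 3], [-2, 10]]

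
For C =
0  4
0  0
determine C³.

[[0, 0], [0, 0]]

C is strictly triangular, hence nilpotent: C² = 0, so C³ = 0.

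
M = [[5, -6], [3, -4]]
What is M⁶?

tr M = 1 and det M = -2, so the characteristic polynomial is λ² − (1)λ + (-2) with roots -1 and 2.
Eigenvectors give P = [[1, 2], [1, 1]] with P⁻¹ = [[-1, 2], [1, -1]], and M = P·diag(-1, 2)·P⁻¹.
Then M⁶ = P·diag(1, 64)·P⁻¹ = [[1, 128], [1, 64]] · [[-1, 2], [1, -1]] = [[127, -126], [63, -62]].

[[127, -126], [63, -62]]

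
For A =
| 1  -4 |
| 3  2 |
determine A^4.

[[13, 228], [-171, -44]]

A^2 = [[-11, -12], [9, -8]]
A^3 = [[-47, 20], [-15, -52]]
A^4 = [[13, 228], [-171, -44]]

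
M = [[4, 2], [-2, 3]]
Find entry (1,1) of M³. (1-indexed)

20

M² = [[12, 14], [-14, 5]]
M³ = [[20, 66], [-66, -13]]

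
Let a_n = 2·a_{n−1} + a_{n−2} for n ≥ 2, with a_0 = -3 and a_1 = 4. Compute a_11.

15830

With companion matrix M = [[2, 1], [1, 0]], [a_n, a_{n−1}]ᵀ = M·[a_{n−1}, a_{n−2}]ᵀ, so [a_11, a_10]ᵀ = M¹⁰·[a_1, a_0]ᵀ.
M¹⁰ = [[5741, 2378], [2378, 985]], giving [a_11, a_10]ᵀ = [[15830], [6557]].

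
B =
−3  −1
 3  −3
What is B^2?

[[6, 6], [−18, 6]]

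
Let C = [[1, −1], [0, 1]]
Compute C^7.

C = I + N where N = [[0, −1], [0, 0]] is strictly upper-triangular, so N^2 = 0.
(I + N)^7 = I + 7·N = [[1, −7], [0, 1]].

[[1, −7], [0, 1]]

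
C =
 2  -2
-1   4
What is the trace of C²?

24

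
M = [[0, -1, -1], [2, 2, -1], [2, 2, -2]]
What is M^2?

[[-4, -4, 3], [2, 0, -2], [0, -2, 0]]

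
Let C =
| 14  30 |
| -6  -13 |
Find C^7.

[[644, 1290], [-258, -517]]

tr C = 1 and det C = -2, so the characteristic polynomial is λ² − (1)λ + (-2) with roots 2 and -1.
Eigenvectors give P = [[5, -2], [-2, 1]] with P⁻¹ = [[1, 2], [2, 5]], and C = P·diag(2, -1)·P⁻¹.
Then C^7 = P·diag(128, -1)·P⁻¹ = [[640, 2], [-256, -1]] · [[1, 2], [2, 5]] = [[644, 1290], [-258, -517]].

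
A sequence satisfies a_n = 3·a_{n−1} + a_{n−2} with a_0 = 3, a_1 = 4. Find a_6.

1767

With companion matrix B = [[3, 1], [1, 0]], [a_n, a_{n−1}]ᵀ = B·[a_{n−1}, a_{n−2}]ᵀ, so [a_6, a_5]ᵀ = B⁵·[a_1, a_0]ᵀ.
B⁵ = [[360, 109], [109, 33]], giving [a_6, a_5]ᵀ = [[1767], [535]].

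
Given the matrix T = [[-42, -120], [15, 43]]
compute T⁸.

tr T = 1 and det T = -6, so the characteristic polynomial is λ² − (1)λ + (-6) with roots 3 and -2.
Eigenvectors give P = [[8, 3], [-3, -1]] with P⁻¹ = [[-1, -3], [3, 8]], and T = P·diag(3, -2)·P⁻¹.
Then T⁸ = P·diag(6561, 256)·P⁻¹ = [[52488, 768], [-19683, -256]] · [[-1, -3], [3, 8]] = [[-50184, -151320], [18915, 57001]].

[[-50184, -151320], [18915, 57001]]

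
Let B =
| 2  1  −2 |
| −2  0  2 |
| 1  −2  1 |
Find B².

[[0, 6, −4], [−2, −6, 6], [7, −1, −5]]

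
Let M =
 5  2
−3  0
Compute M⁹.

tr M = 5 and det M = 6, so the characteristic polynomial is λ² − (5)λ + (6) with roots 3 and 2.
Eigenvectors give P = [[−1, −2], [1, 3]] with P⁻¹ = [[−3, −2], [1, 1]], and M = P·diag(3, 2)·P⁻¹.
Then M⁹ = P·diag(19683, 512)·P⁻¹ = [[−19683, −1024], [19683, 1536]] · [[−3, −2], [1, 1]] = [[58025, 38342], [−57513, −37830]].

[[58025, 38342], [−57513, −37830]]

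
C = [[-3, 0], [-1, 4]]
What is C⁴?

C² = [[9, 0], [-1, 16]]
C³ = [[-27, 0], [-13, 64]]
C⁴ = [[81, 0], [-25, 256]]

[[81, 0], [-25, 256]]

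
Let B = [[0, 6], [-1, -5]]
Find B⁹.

tr B = -5 and det B = 6, so the characteristic polynomial is λ² − (-5)λ + (6) with roots -3 and -2.
Eigenvectors give P = [[-2, -3], [1, 1]] with P⁻¹ = [[1, 3], [-1, -2]], and B = P·diag(-3, -2)·P⁻¹.
Then B⁹ = P·diag(-19683, -512)·P⁻¹ = [[39366, 1536], [-19683, -512]] · [[1, 3], [-1, -2]] = [[37830, 115026], [-19171, -58025]].

[[37830, 115026], [-19171, -58025]]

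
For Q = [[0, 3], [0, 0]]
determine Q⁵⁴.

Q is strictly triangular, hence nilpotent: Q² = 0, so Q⁵⁴ = 0.

[[0, 0], [0, 0]]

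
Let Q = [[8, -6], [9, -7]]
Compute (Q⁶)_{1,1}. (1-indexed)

190

tr Q = 1 and det Q = -2, so the characteristic polynomial is λ² − (1)λ + (-2) with roots -1 and 2.
Eigenvectors give P = [[-2, 1], [-3, 1]] with P⁻¹ = [[1, -1], [3, -2]], and Q = P·diag(-1, 2)·P⁻¹.
Then Q⁶ = P·diag(1, 64)·P⁻¹ = [[-2, 64], [-3, 64]] · [[1, -1], [3, -2]] = [[190, -126], [189, -125]].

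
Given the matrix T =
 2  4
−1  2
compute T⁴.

T² = [[0, 16], [−4, 0]]
T³ = [[−16, 32], [−8, −16]]
T⁴ = [[−64, 0], [0, −64]]

[[−64, 0], [0, −64]]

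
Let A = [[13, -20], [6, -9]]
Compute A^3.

[[157, -260], [78, -129]]

tr A = 4 and det A = 3, so the characteristic polynomial is λ² − (4)λ + (3) with roots 3 and 1.
Eigenvectors give P = [[-2, -5], [-1, -3]] with P⁻¹ = [[-3, 5], [1, -2]], and A = P·diag(3, 1)·P⁻¹.
Then A^3 = P·diag(27, 1)·P⁻¹ = [[-54, -5], [-27, -3]] · [[-3, 5], [1, -2]] = [[157, -260], [78, -129]].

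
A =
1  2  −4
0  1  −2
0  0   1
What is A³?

A = I + N where N = [[0, 2, −4], [0, 0, −2], [0, 0, 0]] is strictly upper-triangular, so N³ = 0.
(I + N)³ = I + 3·N + 3·N² = [[1, 6, −24], [0, 1, −6], [0, 0, 1]].

[[1, 6, −24], [0, 1, −6], [0, 0, 1]]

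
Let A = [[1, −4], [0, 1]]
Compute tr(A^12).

2

A = I + N where N = [[0, −4], [0, 0]] is strictly upper-triangular, so N^2 = 0.
(I + N)^12 = I + 12·N = [[1, −48], [0, 1]].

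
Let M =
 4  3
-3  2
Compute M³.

M² = [[7, 18], [-18, -5]]
M³ = [[-26, 57], [-57, -64]]

[[-26, 57], [-57, -64]]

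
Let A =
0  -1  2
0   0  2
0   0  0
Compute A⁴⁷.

[[0, 0, 0], [0, 0, 0], [0, 0, 0]]

A is strictly triangular, hence nilpotent: A³ = 0, so A⁴⁷ = 0.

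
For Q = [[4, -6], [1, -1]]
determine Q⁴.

[[46, -90], [15, -29]]

tr Q = 3 and det Q = 2, so the characteristic polynomial is λ² − (3)λ + (2) with roots 1 and 2.
Eigenvectors give P = [[2, -3], [1, -1]] with P⁻¹ = [[-1, 3], [-1, 2]], and Q = P·diag(1, 2)·P⁻¹.
Then Q⁴ = P·diag(1, 16)·P⁻¹ = [[2, -48], [1, -16]] · [[-1, 3], [-1, 2]] = [[46, -90], [15, -29]].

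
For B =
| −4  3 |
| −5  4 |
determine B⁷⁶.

B² = I (check: tr B = 0 and det B = −1), so B⁷⁶ = I since 76 is even.

[[1, 0], [0, 1]]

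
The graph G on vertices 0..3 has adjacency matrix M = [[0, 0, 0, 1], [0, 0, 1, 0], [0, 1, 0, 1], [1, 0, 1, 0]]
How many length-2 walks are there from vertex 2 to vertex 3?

The number of length-2 walks from vertex 2 to vertex 3 is entry (2,3) of M², where M is the adjacency matrix.
M² = [[1, 0, 1, 0], [0, 1, 0, 1], [1, 0, 2, 0], [0, 1, 0, 2]]

0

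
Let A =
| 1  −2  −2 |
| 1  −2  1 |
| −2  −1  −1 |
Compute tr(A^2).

8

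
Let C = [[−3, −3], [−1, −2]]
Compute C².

[[12, 15], [5, 7]]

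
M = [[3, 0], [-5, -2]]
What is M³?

tr M = 1 and det M = -6, so the characteristic polynomial is λ² − (1)λ + (-6) with roots -2 and 3.
Eigenvectors give P = [[0, -1], [1, 1]] with P⁻¹ = [[1, 1], [-1, 0]], and M = P·diag(-2, 3)·P⁻¹.
Then M³ = P·diag(-8, 27)·P⁻¹ = [[0, -27], [-8, 27]] · [[1, 1], [-1, 0]] = [[27, 0], [-35, -8]].

[[27, 0], [-35, -8]]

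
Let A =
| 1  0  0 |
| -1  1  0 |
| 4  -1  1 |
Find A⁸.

A = I + N where N = [[0, 0, 0], [-1, 0, 0], [4, -1, 0]] is strictly lower-triangular, so N³ = 0.
(I + N)⁸ = I + 8·N + 28·N² = [[1, 0, 0], [-8, 1, 0], [60, -8, 1]].

[[1, 0, 0], [-8, 1, 0], [60, -8, 1]]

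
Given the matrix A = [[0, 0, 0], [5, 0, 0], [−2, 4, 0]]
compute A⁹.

A is strictly triangular, hence nilpotent: A³ = 0, so A⁹ = 0.

[[0, 0, 0], [0, 0, 0], [0, 0, 0]]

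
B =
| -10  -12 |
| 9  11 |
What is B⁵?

tr B = 1 and det B = -2, so the characteristic polynomial is λ² − (1)λ + (-2) with roots 2 and -1.
Eigenvectors give P = [[-1, 4], [1, -3]] with P⁻¹ = [[3, 4], [1, 1]], and B = P·diag(2, -1)·P⁻¹.
Then B⁵ = P·diag(32, -1)·P⁻¹ = [[-32, -4], [32, 3]] · [[3, 4], [1, 1]] = [[-100, -132], [99, 131]].

[[-100, -132], [99, 131]]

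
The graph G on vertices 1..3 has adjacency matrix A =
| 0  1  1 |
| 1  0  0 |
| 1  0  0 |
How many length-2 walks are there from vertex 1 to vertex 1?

2

The number of length-2 walks from vertex 1 to vertex 1 is entry (1,1) of A^2, where A is the adjacency matrix.
A^2 = [[2, 0, 0], [0, 1, 1], [0, 1, 1]]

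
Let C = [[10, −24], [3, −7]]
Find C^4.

tr C = 3 and det C = 2, so the characteristic polynomial is λ² − (3)λ + (2) with roots 1 and 2.
Eigenvectors give P = [[−8, −3], [−3, −1]] with P⁻¹ = [[1, −3], [−3, 8]], and C = P·diag(1, 2)·P⁻¹.
Then C^4 = P·diag(1, 16)·P⁻¹ = [[−8, −48], [−3, −16]] · [[1, −3], [−3, 8]] = [[136, −360], [45, −119]].

[[136, −360], [45, −119]]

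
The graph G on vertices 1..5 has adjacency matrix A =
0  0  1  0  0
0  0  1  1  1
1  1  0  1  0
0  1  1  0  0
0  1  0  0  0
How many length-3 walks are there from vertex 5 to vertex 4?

1

The number of length-3 walks from vertex 5 to vertex 4 is entry (5,4) of A³, where A is the adjacency matrix.
A² = [[1, 1, 0, 1, 0], [1, 3, 1, 1, 0], [0, 1, 3, 1, 1], [1, 1, 1, 2, 1], [0, 0, 1, 1, 1]]
A³ = [[0, 1, 3, 1, 1], [1, 2, 5, 4, 3], [3, 5, 2, 4, 1], [1, 4, 4, 2, 1], [1, 3, 1, 1, 0]]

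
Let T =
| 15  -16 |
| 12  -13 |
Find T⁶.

tr T = 2 and det T = -3, so the characteristic polynomial is λ² − (2)λ + (-3) with roots 3 and -1.
Eigenvectors give P = [[4, 1], [3, 1]] with P⁻¹ = [[1, -1], [-3, 4]], and T = P·diag(3, -1)·P⁻¹.
Then T⁶ = P·diag(729, 1)·P⁻¹ = [[2916, 1], [2187, 1]] · [[1, -1], [-3, 4]] = [[2913, -2912], [2184, -2183]].

[[2913, -2912], [2184, -2183]]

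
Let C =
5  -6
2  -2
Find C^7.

[[509, -762], [254, -380]]

tr C = 3 and det C = 2, so the characteristic polynomial is λ² − (3)λ + (2) with roots 2 and 1.
Eigenvectors give P = [[-2, 3], [-1, 2]] with P⁻¹ = [[-2, 3], [-1, 2]], and C = P·diag(2, 1)·P⁻¹.
Then C^7 = P·diag(128, 1)·P⁻¹ = [[-256, 3], [-128, 2]] · [[-2, 3], [-1, 2]] = [[509, -762], [254, -380]].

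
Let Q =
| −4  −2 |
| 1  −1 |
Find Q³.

tr Q = −5 and det Q = 6, so the characteristic polynomial is λ² − (−5)λ + (6) with roots −2 and −3.
Eigenvectors give P = [[−1, 2], [1, −1]] with P⁻¹ = [[1, 2], [1, 1]], and Q = P·diag(−2, −3)·P⁻¹.
Then Q³ = P·diag(−8, −27)·P⁻¹ = [[8, −54], [−8, 27]] · [[1, 2], [1, 1]] = [[−46, −38], [19, 11]].

[[−46, −38], [19, 11]]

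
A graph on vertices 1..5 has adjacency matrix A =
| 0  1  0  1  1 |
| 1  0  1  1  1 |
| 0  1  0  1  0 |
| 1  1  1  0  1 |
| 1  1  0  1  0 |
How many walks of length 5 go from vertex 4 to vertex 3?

67

The number of length-5 walks from vertex 4 to vertex 3 is entry (4,3) of A^5, where A is the adjacency matrix.
A^2 = [[3, 2, 2, 2, 2], [2, 4, 1, 3, 2], [2, 1, 2, 1, 2], [2, 3, 1, 4, 2], [2, 2, 2, 2, 3]]
A^3 = [[6, 9, 4, 9, 7], [9, 8, 7, 9, 9], [4, 7, 2, 7, 4], [9, 9, 7, 8, 9], [7, 9, 4, 9, 6]]
A^4 = [[25, 26, 18, 26, 24], [26, 34, 17, 33, 26], [18, 17, 14, 17, 18], [26, 33, 17, 34, 26], [24, 26, 18, 26, 25]]
A^5 = [[76, 93, 52, 93, 77], [93, 102, 67, 103, 93], [52, 67, 34, 67, 52], [93, 103, 67, 102, 93], [77, 93, 52, 93, 76]]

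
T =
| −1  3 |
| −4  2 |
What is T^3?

T^2 = [[−11, 3], [−4, −8]]
T^3 = [[−1, −27], [36, −28]]

[[−1, −27], [36, −28]]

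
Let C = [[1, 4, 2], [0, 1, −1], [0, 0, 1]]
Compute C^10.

[[1, 40, −160], [0, 1, −10], [0, 0, 1]]

C = I + N where N = [[0, 4, 2], [0, 0, −1], [0, 0, 0]] is strictly upper-triangular, so N^3 = 0.
(I + N)^10 = I + 10·N + 45·N^2 = [[1, 40, −160], [0, 1, −10], [0, 0, 1]].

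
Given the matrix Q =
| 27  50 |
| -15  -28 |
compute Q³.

[[183, 350], [-105, -202]]

tr Q = -1 and det Q = -6, so the characteristic polynomial is λ² − (-1)λ + (-6) with roots -3 and 2.
Eigenvectors give P = [[-5, 2], [3, -1]] with P⁻¹ = [[1, 2], [3, 5]], and Q = P·diag(-3, 2)·P⁻¹.
Then Q³ = P·diag(-27, 8)·P⁻¹ = [[135, 16], [-81, -8]] · [[1, 2], [3, 5]] = [[183, 350], [-105, -202]].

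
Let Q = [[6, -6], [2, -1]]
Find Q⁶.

[[2724, -3990], [1330, -1931]]

tr Q = 5 and det Q = 6, so the characteristic polynomial is λ² − (5)λ + (6) with roots 2 and 3.
Eigenvectors give P = [[-3, 2], [-2, 1]] with P⁻¹ = [[1, -2], [2, -3]], and Q = P·diag(2, 3)·P⁻¹.
Then Q⁶ = P·diag(64, 729)·P⁻¹ = [[-192, 1458], [-128, 729]] · [[1, -2], [2, -3]] = [[2724, -3990], [1330, -1931]].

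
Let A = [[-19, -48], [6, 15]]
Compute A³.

[[-235, -624], [78, 207]]

tr A = -4 and det A = 3, so the characteristic polynomial is λ² − (-4)λ + (3) with roots -3 and -1.
Eigenvectors give P = [[-3, 8], [1, -3]] with P⁻¹ = [[-3, -8], [-1, -3]], and A = P·diag(-3, -1)·P⁻¹.
Then A³ = P·diag(-27, -1)·P⁻¹ = [[81, -8], [-27, 3]] · [[-3, -8], [-1, -3]] = [[-235, -624], [78, 207]].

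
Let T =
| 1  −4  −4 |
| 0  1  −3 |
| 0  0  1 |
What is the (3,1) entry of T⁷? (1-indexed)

T = I + N where N = [[0, −4, −4], [0, 0, −3], [0, 0, 0]] is strictly upper-triangular, so N³ = 0.
(I + N)⁷ = I + 7·N + 21·N² = [[1, −28, 224], [0, 1, −21], [0, 0, 1]].

0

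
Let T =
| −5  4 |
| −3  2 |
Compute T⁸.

[[1021, −1020], [765, −764]]

tr T = −3 and det T = 2, so the characteristic polynomial is λ² − (−3)λ + (2) with roots −1 and −2.
Eigenvectors give P = [[1, 4], [1, 3]] with P⁻¹ = [[−3, 4], [1, −1]], and T = P·diag(−1, −2)·P⁻¹.
Then T⁸ = P·diag(1, 256)·P⁻¹ = [[1, 1024], [1, 768]] · [[−3, 4], [1, −1]] = [[1021, −1020], [765, −764]].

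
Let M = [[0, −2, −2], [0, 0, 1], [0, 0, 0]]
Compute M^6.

[[0, 0, 0], [0, 0, 0], [0, 0, 0]]

M is strictly triangular, hence nilpotent: M^3 = 0, so M^6 = 0.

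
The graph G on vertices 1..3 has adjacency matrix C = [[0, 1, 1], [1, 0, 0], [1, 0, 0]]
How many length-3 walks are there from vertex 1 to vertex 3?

2

The number of length-3 walks from vertex 1 to vertex 3 is entry (1,3) of C^3, where C is the adjacency matrix.
C^2 = [[2, 0, 0], [0, 1, 1], [0, 1, 1]]
C^3 = [[0, 2, 2], [2, 0, 0], [2, 0, 0]]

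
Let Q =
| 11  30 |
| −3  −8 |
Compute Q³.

[[71, 210], [−21, −62]]

tr Q = 3 and det Q = 2, so the characteristic polynomial is λ² − (3)λ + (2) with roots 2 and 1.
Eigenvectors give P = [[−10, 3], [3, −1]] with P⁻¹ = [[−1, −3], [−3, −10]], and Q = P·diag(2, 1)·P⁻¹.
Then Q³ = P·diag(8, 1)·P⁻¹ = [[−80, 3], [24, −1]] · [[−1, −3], [−3, −10]] = [[71, 210], [−21, −62]].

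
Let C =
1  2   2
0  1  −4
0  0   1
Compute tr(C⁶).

C = I + N where N = [[0, 2, 2], [0, 0, −4], [0, 0, 0]] is strictly upper-triangular, so N³ = 0.
(I + N)⁶ = I + 6·N + 15·N² = [[1, 12, −108], [0, 1, −24], [0, 0, 1]].

3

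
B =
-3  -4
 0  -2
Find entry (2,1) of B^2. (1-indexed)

0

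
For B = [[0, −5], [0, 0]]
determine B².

B is strictly triangular, hence nilpotent: B² = 0, so B² = 0.

[[0, 0], [0, 0]]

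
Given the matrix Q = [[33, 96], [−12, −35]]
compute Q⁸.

[[−52479, −157440], [19680, 59041]]

tr Q = −2 and det Q = −3, so the characteristic polynomial is λ² − (−2)λ + (−3) with roots 1 and −3.
Eigenvectors give P = [[−3, −8], [1, 3]] with P⁻¹ = [[−3, −8], [1, 3]], and Q = P·diag(1, −3)·P⁻¹.
Then Q⁸ = P·diag(1, 6561)·P⁻¹ = [[−3, −52488], [1, 19683]] · [[−3, −8], [1, 3]] = [[−52479, −157440], [19680, 59041]].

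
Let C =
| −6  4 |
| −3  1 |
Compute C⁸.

tr C = −5 and det C = 6, so the characteristic polynomial is λ² − (−5)λ + (6) with roots −3 and −2.
Eigenvectors give P = [[4, −1], [3, −1]] with P⁻¹ = [[1, −1], [3, −4]], and C = P·diag(−3, −2)·P⁻¹.
Then C⁸ = P·diag(6561, 256)·P⁻¹ = [[26244, −256], [19683, −256]] · [[1, −1], [3, −4]] = [[25476, −25220], [18915, −18659]].

[[25476, −25220], [18915, −18659]]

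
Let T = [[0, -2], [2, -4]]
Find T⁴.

T² = [[-4, 8], [-8, 12]]
T³ = [[16, -24], [24, -32]]
T⁴ = [[-48, 64], [-64, 80]]

[[-48, 64], [-64, 80]]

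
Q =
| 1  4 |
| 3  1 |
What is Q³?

[[37, 60], [45, 37]]

Q² = [[13, 8], [6, 13]]
Q³ = [[37, 60], [45, 37]]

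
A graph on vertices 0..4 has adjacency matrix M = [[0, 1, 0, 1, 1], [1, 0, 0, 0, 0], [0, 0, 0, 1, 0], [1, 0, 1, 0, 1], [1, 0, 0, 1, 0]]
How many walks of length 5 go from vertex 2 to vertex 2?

2

The number of length-5 walks from vertex 2 to vertex 2 is entry (2,2) of M⁵, where M is the adjacency matrix.
M² = [[3, 0, 1, 1, 1], [0, 1, 0, 1, 1], [1, 0, 1, 0, 1], [1, 1, 0, 3, 1], [1, 1, 1, 1, 2]]
M³ = [[2, 3, 1, 5, 4], [3, 0, 1, 1, 1], [1, 1, 0, 3, 1], [5, 1, 3, 2, 4], [4, 1, 1, 4, 2]]
M⁴ = [[12, 2, 5, 7, 7], [2, 3, 1, 5, 4], [5, 1, 3, 2, 4], [7, 5, 2, 12, 7], [7, 4, 4, 7, 8]]
M⁵ = [[16, 12, 7, 24, 19], [12, 2, 5, 7, 7], [7, 5, 2, 12, 7], [24, 7, 12, 16, 19], [19, 7, 7, 19, 14]]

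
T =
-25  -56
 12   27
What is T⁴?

[[-479, -1120], [240, 561]]

tr T = 2 and det T = -3, so the characteristic polynomial is λ² − (2)λ + (-3) with roots 3 and -1.
Eigenvectors give P = [[2, 7], [-1, -3]] with P⁻¹ = [[-3, -7], [1, 2]], and T = P·diag(3, -1)·P⁻¹.
Then T⁴ = P·diag(81, 1)·P⁻¹ = [[162, 7], [-81, -3]] · [[-3, -7], [1, 2]] = [[-479, -1120], [240, 561]].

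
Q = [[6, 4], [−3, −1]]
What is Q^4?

[[276, 260], [−195, −179]]

tr Q = 5 and det Q = 6, so the characteristic polynomial is λ² − (5)λ + (6) with roots 2 and 3.
Eigenvectors give P = [[−1, 4], [1, −3]] with P⁻¹ = [[3, 4], [1, 1]], and Q = P·diag(2, 3)·P⁻¹.
Then Q^4 = P·diag(16, 81)·P⁻¹ = [[−16, 324], [16, −243]] · [[3, 4], [1, 1]] = [[276, 260], [−195, −179]].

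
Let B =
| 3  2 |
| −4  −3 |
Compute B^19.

[[3, 2], [−4, −3]]

B² = I (check: tr B = 0 and det B = −1), so B^19 = B since 19 is odd.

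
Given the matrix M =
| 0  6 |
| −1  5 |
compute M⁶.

[[−1266, 3990], [−665, 2059]]

tr M = 5 and det M = 6, so the characteristic polynomial is λ² − (5)λ + (6) with roots 2 and 3.
Eigenvectors give P = [[3, 2], [1, 1]] with P⁻¹ = [[1, −2], [−1, 3]], and M = P·diag(2, 3)·P⁻¹.
Then M⁶ = P·diag(64, 729)·P⁻¹ = [[192, 1458], [64, 729]] · [[1, −2], [−1, 3]] = [[−1266, 3990], [−665, 2059]].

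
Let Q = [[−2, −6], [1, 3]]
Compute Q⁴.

Q² = Q (a projection; rank 1, trace 1), so Q⁴ = Q.

[[−2, −6], [1, 3]]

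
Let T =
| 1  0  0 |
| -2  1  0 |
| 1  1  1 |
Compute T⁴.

T = I + N where N = [[0, 0, 0], [-2, 0, 0], [1, 1, 0]] is strictly lower-triangular, so N³ = 0.
(I + N)⁴ = I + 4·N + 6·N² = [[1, 0, 0], [-8, 1, 0], [-8, 4, 1]].

[[1, 0, 0], [-8, 1, 0], [-8, 4, 1]]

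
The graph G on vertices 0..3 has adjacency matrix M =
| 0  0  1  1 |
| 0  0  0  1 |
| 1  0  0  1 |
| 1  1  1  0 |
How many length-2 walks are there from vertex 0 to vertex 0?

The number of length-2 walks from vertex 0 to vertex 0 is entry (0,0) of M^2, where M is the adjacency matrix.
M^2 = [[2, 1, 1, 1], [1, 1, 1, 0], [1, 1, 2, 1], [1, 0, 1, 3]]

2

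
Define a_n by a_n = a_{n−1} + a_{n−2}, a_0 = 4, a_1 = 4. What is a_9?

With companion matrix Q = [[1, 1], [1, 0]], [a_n, a_{n−1}]ᵀ = Q·[a_{n−1}, a_{n−2}]ᵀ, so [a_9, a_8]ᵀ = Q^8·[a_1, a_0]ᵀ.
Q^8 = [[34, 21], [21, 13]], giving [a_9, a_8]ᵀ = [[220], [136]].

220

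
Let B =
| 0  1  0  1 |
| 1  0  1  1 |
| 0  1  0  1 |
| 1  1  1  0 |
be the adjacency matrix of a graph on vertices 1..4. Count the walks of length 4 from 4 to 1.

The number of length-4 walks from vertex 4 to vertex 1 is entry (4,1) of B⁴, where B is the adjacency matrix.
B² = [[2, 1, 2, 1], [1, 3, 1, 2], [2, 1, 2, 1], [1, 2, 1, 3]]
B³ = [[2, 5, 2, 5], [5, 4, 5, 5], [2, 5, 2, 5], [5, 5, 5, 4]]
B⁴ = [[10, 9, 10, 9], [9, 15, 9, 14], [10, 9, 10, 9], [9, 14, 9, 15]]

9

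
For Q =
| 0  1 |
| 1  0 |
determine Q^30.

[[1, 0], [0, 1]]

Q² = I (check: tr Q = 0 and det Q = -1), so Q^30 = I since 30 is even.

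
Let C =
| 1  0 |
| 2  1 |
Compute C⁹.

C = I + N where N = [[0, 0], [2, 0]] is strictly lower-triangular, so N² = 0.
(I + N)⁹ = I + 9·N = [[1, 0], [18, 1]].

[[1, 0], [18, 1]]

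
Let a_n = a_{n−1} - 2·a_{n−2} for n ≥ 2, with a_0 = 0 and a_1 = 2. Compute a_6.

With companion matrix T = [[1, -2], [1, 0]], [a_n, a_{n−1}]ᵀ = T·[a_{n−1}, a_{n−2}]ᵀ, so [a_6, a_5]ᵀ = T⁵·[a_1, a_0]ᵀ.
T⁵ = [[5, 2], [-1, 6]], giving [a_6, a_5]ᵀ = [[10], [-2]].

10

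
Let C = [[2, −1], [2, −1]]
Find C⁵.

C² = C (a projection; rank 1, trace 1), so C⁵ = C.

[[2, −1], [2, −1]]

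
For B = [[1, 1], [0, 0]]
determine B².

[[1, 1], [0, 0]]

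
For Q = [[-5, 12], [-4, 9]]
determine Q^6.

[[-2183, 4368], [-1456, 2913]]

tr Q = 4 and det Q = 3, so the characteristic polynomial is λ² − (4)λ + (3) with roots 1 and 3.
Eigenvectors give P = [[-2, 3], [-1, 2]] with P⁻¹ = [[-2, 3], [-1, 2]], and Q = P·diag(1, 3)·P⁻¹.
Then Q^6 = P·diag(1, 729)·P⁻¹ = [[-2, 2187], [-1, 1458]] · [[-2, 3], [-1, 2]] = [[-2183, 4368], [-1456, 2913]].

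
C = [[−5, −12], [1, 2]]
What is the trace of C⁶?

65

tr C = −3 and det C = 2, so the characteristic polynomial is λ² − (−3)λ + (2) with roots −2 and −1.
Eigenvectors give P = [[4, −3], [−1, 1]] with P⁻¹ = [[1, 3], [1, 4]], and C = P·diag(−2, −1)·P⁻¹.
Then C⁶ = P·diag(64, 1)·P⁻¹ = [[256, −3], [−64, 1]] · [[1, 3], [1, 4]] = [[253, 756], [−63, −188]].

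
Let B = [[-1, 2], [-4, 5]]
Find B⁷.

[[-2185, 2186], [-4372, 4373]]

tr B = 4 and det B = 3, so the characteristic polynomial is λ² − (4)λ + (3) with roots 1 and 3.
Eigenvectors give P = [[-1, 1], [-1, 2]] with P⁻¹ = [[-2, 1], [-1, 1]], and B = P·diag(1, 3)·P⁻¹.
Then B⁷ = P·diag(1, 2187)·P⁻¹ = [[-1, 2187], [-1, 4374]] · [[-2, 1], [-1, 1]] = [[-2185, 2186], [-4372, 4373]].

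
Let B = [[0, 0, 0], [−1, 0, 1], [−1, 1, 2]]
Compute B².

[[0, 0, 0], [−1, 1, 2], [−3, 2, 5]]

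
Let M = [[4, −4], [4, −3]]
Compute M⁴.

[[−16, 28], [−28, 33]]

M² = [[0, −4], [4, −7]]
M³ = [[−16, 12], [−12, 5]]
M⁴ = [[−16, 28], [−28, 33]]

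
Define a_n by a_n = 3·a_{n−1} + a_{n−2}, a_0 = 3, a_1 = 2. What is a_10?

124584

With companion matrix C = [[3, 1], [1, 0]], [a_n, a_{n−1}]ᵀ = C·[a_{n−1}, a_{n−2}]ᵀ, so [a_10, a_9]ᵀ = C⁹·[a_1, a_0]ᵀ.
C⁹ = [[42837, 12970], [12970, 3927]], giving [a_10, a_9]ᵀ = [[124584], [37721]].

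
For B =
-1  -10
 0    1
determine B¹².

[[1, 0], [0, 1]]

B² = I (check: tr B = 0 and det B = -1), so B¹² = I since 12 is even.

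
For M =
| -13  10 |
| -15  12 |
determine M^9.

tr M = -1 and det M = -6, so the characteristic polynomial is λ² − (-1)λ + (-6) with roots -3 and 2.
Eigenvectors give P = [[1, 2], [1, 3]] with P⁻¹ = [[3, -2], [-1, 1]], and M = P·diag(-3, 2)·P⁻¹.
Then M^9 = P·diag(-19683, 512)·P⁻¹ = [[-19683, 1024], [-19683, 1536]] · [[3, -2], [-1, 1]] = [[-60073, 40390], [-60585, 40902]].

[[-60073, 40390], [-60585, 40902]]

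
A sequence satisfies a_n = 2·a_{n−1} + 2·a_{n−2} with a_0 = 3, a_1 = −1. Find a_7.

392

With companion matrix C = [[2, 2], [1, 0]], [a_n, a_{n−1}]ᵀ = C·[a_{n−1}, a_{n−2}]ᵀ, so [a_7, a_6]ᵀ = C⁶·[a_1, a_0]ᵀ.
C⁶ = [[328, 240], [120, 88]], giving [a_7, a_6]ᵀ = [[392], [144]].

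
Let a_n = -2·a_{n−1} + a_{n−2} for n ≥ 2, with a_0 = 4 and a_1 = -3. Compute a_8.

1900

With companion matrix M = [[-2, 1], [1, 0]], [a_n, a_{n−1}]ᵀ = M·[a_{n−1}, a_{n−2}]ᵀ, so [a_8, a_7]ᵀ = M⁷·[a_1, a_0]ᵀ.
M⁷ = [[-408, 169], [169, -70]], giving [a_8, a_7]ᵀ = [[1900], [-787]].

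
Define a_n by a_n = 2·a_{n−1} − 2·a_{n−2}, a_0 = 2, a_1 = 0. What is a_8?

With companion matrix C = [[2, −2], [1, 0]], [a_n, a_{n−1}]ᵀ = C·[a_{n−1}, a_{n−2}]ᵀ, so [a_8, a_7]ᵀ = C^7·[a_1, a_0]ᵀ.
C^7 = [[0, 16], [−8, 16]], giving [a_8, a_7]ᵀ = [[32], [32]].

32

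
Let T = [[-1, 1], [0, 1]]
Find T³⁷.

T² = I (check: tr T = 0 and det T = -1), so T³⁷ = T since 37 is odd.

[[-1, 1], [0, 1]]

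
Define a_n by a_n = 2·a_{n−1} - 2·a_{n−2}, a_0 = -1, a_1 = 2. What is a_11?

With companion matrix T = [[2, -2], [1, 0]], [a_n, a_{n−1}]ᵀ = T·[a_{n−1}, a_{n−2}]ᵀ, so [a_11, a_10]ᵀ = T^10·[a_1, a_0]ᵀ.
T^10 = [[32, -64], [32, -32]], giving [a_11, a_10]ᵀ = [[128], [96]].

128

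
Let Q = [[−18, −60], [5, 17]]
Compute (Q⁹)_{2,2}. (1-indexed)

61097

tr Q = −1 and det Q = −6, so the characteristic polynomial is λ² − (−1)λ + (−6) with roots −3 and 2.
Eigenvectors give P = [[4, −3], [−1, 1]] with P⁻¹ = [[1, 3], [1, 4]], and Q = P·diag(−3, 2)·P⁻¹.
Then Q⁹ = P·diag(−19683, 512)·P⁻¹ = [[−78732, −1536], [19683, 512]] · [[1, 3], [1, 4]] = [[−80268, −242340], [20195, 61097]].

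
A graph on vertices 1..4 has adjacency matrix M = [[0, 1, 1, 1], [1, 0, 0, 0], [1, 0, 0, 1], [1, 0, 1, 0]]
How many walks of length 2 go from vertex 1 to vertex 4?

The number of length-2 walks from vertex 1 to vertex 4 is entry (1,4) of M^2, where M is the adjacency matrix.
M^2 = [[3, 0, 1, 1], [0, 1, 1, 1], [1, 1, 2, 1], [1, 1, 1, 2]]

1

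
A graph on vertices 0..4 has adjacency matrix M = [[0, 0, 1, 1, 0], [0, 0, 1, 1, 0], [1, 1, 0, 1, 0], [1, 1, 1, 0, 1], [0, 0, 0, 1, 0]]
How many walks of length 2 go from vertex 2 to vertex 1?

The number of length-2 walks from vertex 2 to vertex 1 is entry (2,1) of M^2, where M is the adjacency matrix.
M^2 = [[2, 2, 1, 1, 1], [2, 2, 1, 1, 1], [1, 1, 3, 2, 1], [1, 1, 2, 4, 0], [1, 1, 1, 0, 1]]

1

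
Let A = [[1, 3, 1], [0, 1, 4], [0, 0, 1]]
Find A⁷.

[[1, 21, 259], [0, 1, 28], [0, 0, 1]]

A = I + N where N = [[0, 3, 1], [0, 0, 4], [0, 0, 0]] is strictly upper-triangular, so N³ = 0.
(I + N)⁷ = I + 7·N + 21·N² = [[1, 21, 259], [0, 1, 28], [0, 0, 1]].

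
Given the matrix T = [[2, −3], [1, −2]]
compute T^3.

T² = I (check: tr T = 0 and det T = −1), so T^3 = T since 3 is odd.

[[2, −3], [1, −2]]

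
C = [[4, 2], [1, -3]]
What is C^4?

C^2 = [[18, 2], [1, 11]]
C^3 = [[74, 30], [15, -31]]
C^4 = [[326, 58], [29, 123]]

[[326, 58], [29, 123]]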